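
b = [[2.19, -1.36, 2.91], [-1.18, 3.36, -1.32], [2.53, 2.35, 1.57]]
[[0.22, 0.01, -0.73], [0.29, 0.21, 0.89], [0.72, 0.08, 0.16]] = b @ [[0.1, -0.10, -0.05], [0.15, 0.07, 0.2], [0.07, 0.11, -0.12]]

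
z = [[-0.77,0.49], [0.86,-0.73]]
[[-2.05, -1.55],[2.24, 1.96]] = z @ [[2.83, 1.18], [0.27, -1.30]]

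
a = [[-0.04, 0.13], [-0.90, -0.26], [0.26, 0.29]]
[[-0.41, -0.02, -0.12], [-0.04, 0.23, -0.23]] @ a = [[0.00, -0.08], [-0.27, -0.13]]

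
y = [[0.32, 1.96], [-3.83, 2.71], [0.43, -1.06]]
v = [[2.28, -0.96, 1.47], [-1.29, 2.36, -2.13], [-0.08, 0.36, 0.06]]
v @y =[[5.04, 0.31], [-10.37, 6.12], [-1.38, 0.76]]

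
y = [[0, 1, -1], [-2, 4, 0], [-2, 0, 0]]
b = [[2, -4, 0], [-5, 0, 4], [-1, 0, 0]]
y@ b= [[-4, 0, 4], [-24, 8, 16], [-4, 8, 0]]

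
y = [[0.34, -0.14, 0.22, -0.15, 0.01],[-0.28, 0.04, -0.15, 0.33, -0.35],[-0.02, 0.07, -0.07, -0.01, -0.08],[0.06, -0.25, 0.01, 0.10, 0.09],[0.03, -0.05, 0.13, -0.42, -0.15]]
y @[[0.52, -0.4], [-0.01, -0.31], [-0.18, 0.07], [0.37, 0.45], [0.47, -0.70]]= [[0.09, -0.15], [-0.16, 0.48], [-0.04, 0.03], [0.11, 0.04], [-0.23, -0.07]]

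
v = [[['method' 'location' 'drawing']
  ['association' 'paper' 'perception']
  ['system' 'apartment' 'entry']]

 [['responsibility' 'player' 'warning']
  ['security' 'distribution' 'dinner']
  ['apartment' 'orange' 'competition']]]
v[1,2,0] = 'apartment'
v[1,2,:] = ['apartment', 'orange', 'competition']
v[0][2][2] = 'entry'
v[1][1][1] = 'distribution'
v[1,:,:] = [['responsibility', 'player', 'warning'], ['security', 'distribution', 'dinner'], ['apartment', 'orange', 'competition']]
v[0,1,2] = 'perception'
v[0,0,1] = 'location'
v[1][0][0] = 'responsibility'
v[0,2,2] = 'entry'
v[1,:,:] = [['responsibility', 'player', 'warning'], ['security', 'distribution', 'dinner'], ['apartment', 'orange', 'competition']]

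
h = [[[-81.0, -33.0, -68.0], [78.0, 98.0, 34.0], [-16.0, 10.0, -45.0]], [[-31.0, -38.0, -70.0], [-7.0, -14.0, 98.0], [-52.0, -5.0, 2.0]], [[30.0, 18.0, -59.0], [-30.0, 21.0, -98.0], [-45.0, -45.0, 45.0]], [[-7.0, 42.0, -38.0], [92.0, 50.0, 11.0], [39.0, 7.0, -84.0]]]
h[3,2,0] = 39.0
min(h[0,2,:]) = -45.0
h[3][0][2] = -38.0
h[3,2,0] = 39.0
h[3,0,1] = 42.0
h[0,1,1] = 98.0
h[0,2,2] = -45.0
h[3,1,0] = 92.0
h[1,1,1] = -14.0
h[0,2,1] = 10.0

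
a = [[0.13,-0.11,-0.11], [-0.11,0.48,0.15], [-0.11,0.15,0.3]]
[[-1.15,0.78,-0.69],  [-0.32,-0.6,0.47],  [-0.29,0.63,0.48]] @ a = [[-0.16, 0.4, 0.04], [-0.03, -0.18, 0.09], [-0.16, 0.41, 0.27]]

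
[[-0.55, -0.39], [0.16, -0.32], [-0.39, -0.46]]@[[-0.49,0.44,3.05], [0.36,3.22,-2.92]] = [[0.13, -1.50, -0.54],[-0.19, -0.96, 1.42],[0.03, -1.65, 0.15]]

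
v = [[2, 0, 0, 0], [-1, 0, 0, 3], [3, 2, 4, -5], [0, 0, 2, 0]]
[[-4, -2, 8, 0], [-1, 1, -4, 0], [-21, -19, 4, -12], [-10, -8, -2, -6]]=v @[[-2, -1, 4, 0], [0, 0, -2, 0], [-5, -4, -1, -3], [-1, 0, 0, 0]]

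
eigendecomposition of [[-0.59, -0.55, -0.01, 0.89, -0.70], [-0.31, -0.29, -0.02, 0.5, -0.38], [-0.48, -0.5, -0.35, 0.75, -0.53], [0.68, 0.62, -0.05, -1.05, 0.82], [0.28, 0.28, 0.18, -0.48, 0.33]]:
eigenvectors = [[0.48, -0.27, 0.11, 0.41, -0.56], [0.27, -0.17, 0.52, -0.47, 0.6], [0.55, -0.82, -0.18, 0.17, -0.16], [-0.54, 0.21, -0.23, 0.46, -0.33], [-0.32, 0.43, -0.79, 0.61, -0.43]]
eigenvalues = [-1.43, -0.52, 0.01, -0.01, -0.0]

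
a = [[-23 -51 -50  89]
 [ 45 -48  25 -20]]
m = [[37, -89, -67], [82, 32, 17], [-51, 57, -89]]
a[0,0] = -23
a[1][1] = -48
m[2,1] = 57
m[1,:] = [82, 32, 17]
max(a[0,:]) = 89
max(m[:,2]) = 17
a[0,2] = -50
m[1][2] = 17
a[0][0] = -23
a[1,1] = -48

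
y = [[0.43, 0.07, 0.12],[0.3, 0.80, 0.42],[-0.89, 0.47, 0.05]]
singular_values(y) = [1.07, 0.99, 0.01]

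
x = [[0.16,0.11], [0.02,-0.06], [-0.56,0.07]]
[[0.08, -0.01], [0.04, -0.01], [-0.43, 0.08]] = x @ [[0.73,  -0.13],[-0.37,  0.08]]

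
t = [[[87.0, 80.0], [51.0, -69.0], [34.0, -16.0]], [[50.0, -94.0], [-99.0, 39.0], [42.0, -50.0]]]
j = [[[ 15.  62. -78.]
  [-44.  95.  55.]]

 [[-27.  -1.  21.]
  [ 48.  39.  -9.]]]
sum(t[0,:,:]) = 167.0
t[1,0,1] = -94.0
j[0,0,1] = 62.0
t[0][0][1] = 80.0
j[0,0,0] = 15.0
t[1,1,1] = 39.0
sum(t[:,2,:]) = 10.0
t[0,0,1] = 80.0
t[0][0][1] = 80.0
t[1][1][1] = 39.0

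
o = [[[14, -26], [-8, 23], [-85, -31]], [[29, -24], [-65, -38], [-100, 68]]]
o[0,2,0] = -85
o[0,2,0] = -85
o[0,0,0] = 14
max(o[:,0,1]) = -24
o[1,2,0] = -100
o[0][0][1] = -26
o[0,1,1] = 23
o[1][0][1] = -24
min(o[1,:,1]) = -38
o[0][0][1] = -26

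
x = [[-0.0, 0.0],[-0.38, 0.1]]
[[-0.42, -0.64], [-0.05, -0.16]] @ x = [[0.24, -0.06], [0.06, -0.02]]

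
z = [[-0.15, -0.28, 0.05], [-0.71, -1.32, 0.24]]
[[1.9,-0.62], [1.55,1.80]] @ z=[[0.16, 0.29, -0.05], [-1.51, -2.81, 0.51]]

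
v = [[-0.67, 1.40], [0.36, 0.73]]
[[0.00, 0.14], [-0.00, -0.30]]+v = [[-0.67, 1.54], [0.36, 0.43]]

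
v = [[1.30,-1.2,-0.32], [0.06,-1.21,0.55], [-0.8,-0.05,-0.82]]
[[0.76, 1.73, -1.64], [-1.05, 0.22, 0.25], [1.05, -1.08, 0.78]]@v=[[2.4, -2.92, 2.05],[-1.55, 0.98, 0.25],[0.68, 0.01, -1.57]]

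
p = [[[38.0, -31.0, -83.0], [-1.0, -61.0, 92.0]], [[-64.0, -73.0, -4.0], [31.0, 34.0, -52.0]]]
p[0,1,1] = -61.0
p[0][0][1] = -31.0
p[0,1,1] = -61.0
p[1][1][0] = 31.0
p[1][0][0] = -64.0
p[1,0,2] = -4.0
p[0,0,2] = -83.0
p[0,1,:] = [-1.0, -61.0, 92.0]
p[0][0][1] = -31.0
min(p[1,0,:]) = -73.0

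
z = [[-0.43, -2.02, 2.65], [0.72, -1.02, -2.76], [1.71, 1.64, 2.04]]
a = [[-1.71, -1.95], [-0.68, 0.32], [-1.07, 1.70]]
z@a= [[-0.73, 4.7], [2.42, -6.42], [-6.22, 0.66]]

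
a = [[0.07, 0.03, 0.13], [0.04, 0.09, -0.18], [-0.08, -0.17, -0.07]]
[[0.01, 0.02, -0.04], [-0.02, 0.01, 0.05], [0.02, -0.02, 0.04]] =a @ [[0.06, 0.23, 0.08], [-0.14, 0.02, -0.13], [0.05, -0.01, -0.32]]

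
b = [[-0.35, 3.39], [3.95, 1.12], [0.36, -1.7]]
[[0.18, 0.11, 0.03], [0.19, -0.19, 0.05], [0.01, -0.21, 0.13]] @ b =[[0.38, 0.68], [-0.80, 0.35], [-0.79, -0.42]]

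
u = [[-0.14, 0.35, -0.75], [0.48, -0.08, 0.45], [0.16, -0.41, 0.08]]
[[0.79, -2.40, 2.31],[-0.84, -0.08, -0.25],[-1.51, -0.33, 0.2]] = u @[[-1.93, -3.86, 2.89], [3.08, 0.08, -0.06], [0.74, 3.96, -3.65]]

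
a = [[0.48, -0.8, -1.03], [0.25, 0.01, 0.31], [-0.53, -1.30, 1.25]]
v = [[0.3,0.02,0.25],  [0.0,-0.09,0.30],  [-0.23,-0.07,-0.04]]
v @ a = [[0.02, -0.56, 0.01], [-0.18, -0.39, 0.35], [-0.11, 0.24, 0.17]]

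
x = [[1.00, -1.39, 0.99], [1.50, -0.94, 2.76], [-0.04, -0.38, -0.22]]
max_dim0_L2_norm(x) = 2.94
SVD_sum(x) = [[0.88, -0.73, 1.41],[1.57, -1.30, 2.53],[-0.02, 0.02, -0.03]] + [[0.09, -0.67, -0.41], [-0.05, 0.37, 0.22], [0.05, -0.37, -0.22]] + [[0.03, 0.01, -0.01], [-0.02, -0.01, 0.01], [-0.07, -0.03, 0.03]]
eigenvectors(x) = [[(0.44+0.39j),0.44-0.39j,(-0.89+0j)], [(0.78+0j),0.78-0.00j,(-0.27+0j)], [(-0.02+0.21j),(-0.02-0.21j),0.37+0.00j]]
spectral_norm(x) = 3.72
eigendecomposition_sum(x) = [[(0.45+0.33j), -0.67+0.22j, 0.59+0.95j], [(0.74-0.07j), -0.46+0.80j, (1.41+0.42j)], [0.00+0.20j, (-0.2-0.14j), -0.15+0.37j]] + [[0.45-0.33j,(-0.67-0.22j),0.59-0.95j], [0.74+0.07j,-0.46-0.80j,1.41-0.42j], [-0.2j,-0.20+0.14j,(-0.15-0.37j)]] + [[0.10+0.00j, -0.06+0.00j, -0.18-0.00j], [0.03+0.00j, (-0.02+0j), -0.06-0.00j], [-0.04-0.00j, 0.02-0.00j, (0.08+0j)]]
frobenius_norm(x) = 3.85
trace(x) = -0.16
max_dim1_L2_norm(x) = 3.28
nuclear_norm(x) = 4.82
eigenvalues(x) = [(-0.16+1.5j), (-0.16-1.5j), (0.15+0j)]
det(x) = 0.35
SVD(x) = [[-0.49, 0.79, -0.37], [-0.87, -0.44, 0.22], [0.01, 0.43, 0.9]] @ diag([3.720565789188376, 1.0032228439693582, 0.09345658702898853]) @ [[-0.48, 0.40, -0.78], [0.12, -0.85, -0.51], [-0.87, -0.34, 0.36]]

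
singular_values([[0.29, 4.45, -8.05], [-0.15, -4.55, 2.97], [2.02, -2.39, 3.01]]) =[11.14, 2.27, 1.98]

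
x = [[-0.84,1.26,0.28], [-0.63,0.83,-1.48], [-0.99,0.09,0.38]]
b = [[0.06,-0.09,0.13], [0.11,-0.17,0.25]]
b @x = [[-0.12,0.01,0.2], [-0.23,0.02,0.38]]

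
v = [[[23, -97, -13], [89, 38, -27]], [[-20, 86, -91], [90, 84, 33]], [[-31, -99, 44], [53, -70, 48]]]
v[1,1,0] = 90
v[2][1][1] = -70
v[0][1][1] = 38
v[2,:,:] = [[-31, -99, 44], [53, -70, 48]]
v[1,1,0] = 90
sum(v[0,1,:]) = 100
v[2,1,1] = -70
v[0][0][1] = -97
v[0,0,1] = -97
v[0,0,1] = -97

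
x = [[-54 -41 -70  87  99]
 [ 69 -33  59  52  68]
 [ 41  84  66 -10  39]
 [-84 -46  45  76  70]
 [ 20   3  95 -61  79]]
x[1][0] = 69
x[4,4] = 79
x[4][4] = 79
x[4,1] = 3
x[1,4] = 68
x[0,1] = -41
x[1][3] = 52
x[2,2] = 66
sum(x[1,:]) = 215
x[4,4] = 79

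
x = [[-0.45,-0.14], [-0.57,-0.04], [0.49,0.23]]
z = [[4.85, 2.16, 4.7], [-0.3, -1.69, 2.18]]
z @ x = [[-1.11, 0.32], [2.17, 0.61]]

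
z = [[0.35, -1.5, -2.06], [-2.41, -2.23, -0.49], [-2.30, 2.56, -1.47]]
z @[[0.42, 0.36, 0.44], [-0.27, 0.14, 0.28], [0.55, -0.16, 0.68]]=[[-0.58,  0.25,  -1.67], [-0.68,  -1.1,  -2.02], [-2.47,  -0.23,  -1.29]]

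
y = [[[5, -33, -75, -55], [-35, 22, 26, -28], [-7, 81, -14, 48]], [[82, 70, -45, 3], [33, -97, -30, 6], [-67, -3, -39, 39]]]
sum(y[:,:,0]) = 11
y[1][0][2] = -45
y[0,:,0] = [5, -35, -7]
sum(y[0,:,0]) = -37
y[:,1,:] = [[-35, 22, 26, -28], [33, -97, -30, 6]]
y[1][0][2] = -45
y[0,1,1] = 22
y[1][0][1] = 70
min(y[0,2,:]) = -14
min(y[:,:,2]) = -75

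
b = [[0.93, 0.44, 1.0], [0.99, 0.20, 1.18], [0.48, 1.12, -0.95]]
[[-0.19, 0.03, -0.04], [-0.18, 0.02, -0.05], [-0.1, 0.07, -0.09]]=b@[[-0.08, 0.05, -0.14],  [-0.11, 0.02, 0.04],  [-0.07, -0.03, 0.07]]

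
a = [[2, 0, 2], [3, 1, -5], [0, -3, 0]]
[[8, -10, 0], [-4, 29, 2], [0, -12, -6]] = a @ [[2, 0, 0], [0, 4, 2], [2, -5, 0]]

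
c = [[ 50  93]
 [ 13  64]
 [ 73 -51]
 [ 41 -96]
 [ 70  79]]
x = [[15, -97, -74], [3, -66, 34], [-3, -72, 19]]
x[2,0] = -3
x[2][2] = 19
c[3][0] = 41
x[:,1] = [-97, -66, -72]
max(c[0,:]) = 93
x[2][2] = 19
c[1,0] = 13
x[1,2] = 34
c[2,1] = -51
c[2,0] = 73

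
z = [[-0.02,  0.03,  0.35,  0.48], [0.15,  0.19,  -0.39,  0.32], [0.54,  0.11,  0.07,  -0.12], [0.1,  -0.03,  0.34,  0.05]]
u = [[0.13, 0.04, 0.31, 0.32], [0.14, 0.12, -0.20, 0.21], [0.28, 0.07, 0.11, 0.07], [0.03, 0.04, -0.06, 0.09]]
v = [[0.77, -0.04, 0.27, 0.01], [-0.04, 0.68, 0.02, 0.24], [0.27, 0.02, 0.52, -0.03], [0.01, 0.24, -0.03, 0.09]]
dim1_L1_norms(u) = [0.8, 0.67, 0.53, 0.22]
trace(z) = 0.29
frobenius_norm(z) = 1.06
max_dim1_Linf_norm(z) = 0.54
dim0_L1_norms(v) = [1.09, 0.98, 0.84, 0.37]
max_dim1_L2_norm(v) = 0.82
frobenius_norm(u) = 0.67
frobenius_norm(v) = 1.27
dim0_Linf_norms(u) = [0.28, 0.12, 0.31, 0.32]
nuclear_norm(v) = 2.06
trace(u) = 0.45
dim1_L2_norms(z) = [0.6, 0.56, 0.57, 0.36]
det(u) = 0.00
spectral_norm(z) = 0.66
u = v @ z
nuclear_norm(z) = 1.83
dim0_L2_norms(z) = [0.57, 0.22, 0.63, 0.59]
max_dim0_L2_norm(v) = 0.82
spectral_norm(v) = 0.95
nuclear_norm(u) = 1.09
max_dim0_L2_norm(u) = 0.4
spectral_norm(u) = 0.53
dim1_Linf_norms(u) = [0.32, 0.21, 0.28, 0.09]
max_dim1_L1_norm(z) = 1.05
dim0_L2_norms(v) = [0.82, 0.72, 0.59, 0.26]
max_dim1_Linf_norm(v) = 0.77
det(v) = -0.00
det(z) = -0.00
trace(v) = 2.06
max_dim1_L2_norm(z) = 0.6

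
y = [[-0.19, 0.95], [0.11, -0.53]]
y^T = [[-0.19, 0.11], [0.95, -0.53]]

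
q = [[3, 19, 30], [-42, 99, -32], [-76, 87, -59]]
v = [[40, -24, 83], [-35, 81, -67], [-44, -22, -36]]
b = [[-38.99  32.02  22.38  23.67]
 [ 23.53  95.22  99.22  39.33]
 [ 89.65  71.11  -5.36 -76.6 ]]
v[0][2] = 83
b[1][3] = 39.33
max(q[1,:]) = 99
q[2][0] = -76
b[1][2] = 99.22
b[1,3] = 39.33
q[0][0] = 3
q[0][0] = 3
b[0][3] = 23.67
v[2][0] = -44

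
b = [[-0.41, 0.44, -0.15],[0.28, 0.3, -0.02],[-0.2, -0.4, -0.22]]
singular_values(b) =[0.67, 0.57, 0.18]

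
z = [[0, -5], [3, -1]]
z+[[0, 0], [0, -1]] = [[0, -5], [3, -2]]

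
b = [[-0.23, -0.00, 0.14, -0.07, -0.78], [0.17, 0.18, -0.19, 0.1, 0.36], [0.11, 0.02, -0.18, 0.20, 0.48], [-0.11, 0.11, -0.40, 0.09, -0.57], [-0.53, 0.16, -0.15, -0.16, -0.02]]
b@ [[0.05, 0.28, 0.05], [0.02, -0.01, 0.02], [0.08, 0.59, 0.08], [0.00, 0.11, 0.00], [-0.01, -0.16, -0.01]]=[[0.01,  0.14,  0.01], [-0.01,  -0.11,  -0.01], [-0.01,  -0.13,  -0.01], [-0.03,  -0.17,  -0.03], [-0.04,  -0.25,  -0.04]]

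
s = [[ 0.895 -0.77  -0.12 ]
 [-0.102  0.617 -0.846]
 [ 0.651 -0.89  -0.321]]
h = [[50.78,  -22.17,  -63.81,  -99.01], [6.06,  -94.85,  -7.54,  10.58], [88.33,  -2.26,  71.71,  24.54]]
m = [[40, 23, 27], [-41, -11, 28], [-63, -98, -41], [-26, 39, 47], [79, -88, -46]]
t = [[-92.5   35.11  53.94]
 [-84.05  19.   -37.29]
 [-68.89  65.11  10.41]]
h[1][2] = -7.54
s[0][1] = -0.77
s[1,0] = -0.102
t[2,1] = 65.11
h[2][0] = 88.33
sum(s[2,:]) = -0.56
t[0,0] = -92.5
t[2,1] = 65.11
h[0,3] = -99.01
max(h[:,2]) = 71.71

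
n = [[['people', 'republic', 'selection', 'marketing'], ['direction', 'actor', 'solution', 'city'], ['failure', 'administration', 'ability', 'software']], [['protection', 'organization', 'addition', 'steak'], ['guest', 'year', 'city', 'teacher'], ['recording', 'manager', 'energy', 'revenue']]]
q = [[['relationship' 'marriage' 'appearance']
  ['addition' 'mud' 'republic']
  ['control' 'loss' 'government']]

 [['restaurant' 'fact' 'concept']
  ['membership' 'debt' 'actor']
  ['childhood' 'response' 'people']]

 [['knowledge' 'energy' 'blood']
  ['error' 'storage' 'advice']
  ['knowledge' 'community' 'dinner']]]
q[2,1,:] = ['error', 'storage', 'advice']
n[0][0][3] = 'marketing'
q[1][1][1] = 'debt'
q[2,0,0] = 'knowledge'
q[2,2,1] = 'community'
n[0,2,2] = 'ability'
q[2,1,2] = 'advice'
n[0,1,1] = 'actor'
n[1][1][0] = 'guest'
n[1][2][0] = 'recording'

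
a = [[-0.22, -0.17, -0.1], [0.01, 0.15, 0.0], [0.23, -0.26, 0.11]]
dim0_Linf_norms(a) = [0.23, 0.26, 0.11]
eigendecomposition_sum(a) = [[-0.25, -0.3, -0.12], [0.01, 0.01, 0.0], [0.29, 0.35, 0.14]] + [[0.03, 0.06, 0.02], [-0.00, -0.0, -0.00], [-0.05, -0.12, -0.04]] + [[0.00, 0.07, -0.00], [0.00, 0.14, -0.0], [-0.01, -0.49, 0.01]]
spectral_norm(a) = 0.38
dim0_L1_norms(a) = [0.46, 0.58, 0.21]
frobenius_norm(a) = 0.49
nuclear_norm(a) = 0.70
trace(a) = 0.04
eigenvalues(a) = [-0.1, -0.02, 0.15]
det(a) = 0.00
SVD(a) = [[-0.17,0.92,0.34], [-0.25,-0.38,0.89], [0.95,0.07,0.29]] @ diag([0.3810421635723408, 0.311932402107418, 0.0022463516210664254]) @ [[0.67,-0.67,0.32],[-0.62,-0.74,-0.27],[0.42,-0.01,-0.91]]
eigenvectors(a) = [[0.65, 0.46, -0.13],[-0.03, -0.03, -0.28],[-0.76, -0.89, 0.95]]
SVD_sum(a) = [[-0.04, 0.04, -0.02], [-0.06, 0.06, -0.03], [0.24, -0.24, 0.12]] + [[-0.18, -0.21, -0.08], [0.07, 0.09, 0.03], [-0.01, -0.02, -0.01]] + [[0.0, -0.00, -0.0],[0.0, -0.0, -0.00],[0.00, -0.00, -0.00]]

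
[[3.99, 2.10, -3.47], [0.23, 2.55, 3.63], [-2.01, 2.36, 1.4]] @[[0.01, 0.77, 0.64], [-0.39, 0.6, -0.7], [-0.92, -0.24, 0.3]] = [[2.41, 5.17, 0.04], [-4.33, 0.84, -0.55], [-2.23, -0.47, -2.52]]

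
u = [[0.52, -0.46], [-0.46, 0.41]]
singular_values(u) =[0.93, 0.0]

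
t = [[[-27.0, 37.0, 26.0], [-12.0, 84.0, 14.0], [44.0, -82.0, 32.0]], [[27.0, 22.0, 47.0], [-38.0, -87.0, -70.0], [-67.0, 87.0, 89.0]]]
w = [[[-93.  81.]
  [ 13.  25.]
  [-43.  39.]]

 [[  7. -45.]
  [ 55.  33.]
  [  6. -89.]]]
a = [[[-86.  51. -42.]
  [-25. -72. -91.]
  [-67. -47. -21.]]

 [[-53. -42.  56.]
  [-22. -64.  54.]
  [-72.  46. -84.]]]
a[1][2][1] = 46.0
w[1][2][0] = 6.0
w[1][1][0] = 55.0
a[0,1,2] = -91.0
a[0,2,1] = -47.0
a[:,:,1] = [[51.0, -72.0, -47.0], [-42.0, -64.0, 46.0]]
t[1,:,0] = [27.0, -38.0, -67.0]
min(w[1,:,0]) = 6.0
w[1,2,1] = -89.0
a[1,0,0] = -53.0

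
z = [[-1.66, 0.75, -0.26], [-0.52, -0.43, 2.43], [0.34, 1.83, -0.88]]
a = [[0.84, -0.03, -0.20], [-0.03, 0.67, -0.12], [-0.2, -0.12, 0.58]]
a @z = [[-1.45, 0.28, -0.12], [-0.34, -0.53, 1.74], [0.59, 0.96, -0.75]]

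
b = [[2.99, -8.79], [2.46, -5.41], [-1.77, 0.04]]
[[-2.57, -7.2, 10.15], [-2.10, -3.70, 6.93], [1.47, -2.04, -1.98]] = b@[[-0.83, 1.18, 1.10], [0.01, 1.22, -0.78]]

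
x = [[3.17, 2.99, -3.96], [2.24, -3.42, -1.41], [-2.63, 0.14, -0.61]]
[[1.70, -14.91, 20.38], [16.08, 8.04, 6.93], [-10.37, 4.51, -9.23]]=x@[[3.67,-1.83,3.86], [-2.54,-3.43,1.03], [0.59,-0.29,-1.28]]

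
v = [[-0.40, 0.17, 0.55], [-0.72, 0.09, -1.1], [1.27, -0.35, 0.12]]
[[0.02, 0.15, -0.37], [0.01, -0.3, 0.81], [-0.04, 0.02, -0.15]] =v@[[0.18, 0.2, -0.15], [0.75, 0.73, -0.34], [-0.07, 0.20, -0.67]]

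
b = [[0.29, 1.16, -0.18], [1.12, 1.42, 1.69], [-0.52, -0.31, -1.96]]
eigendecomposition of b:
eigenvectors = [[-0.58,  -0.89,  0.32],[-0.80,  0.41,  -0.51],[0.14,  0.19,  0.80]]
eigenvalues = [1.93, -0.21, -1.97]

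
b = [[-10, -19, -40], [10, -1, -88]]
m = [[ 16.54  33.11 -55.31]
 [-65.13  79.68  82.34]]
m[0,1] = 33.11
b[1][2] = -88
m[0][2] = -55.31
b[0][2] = -40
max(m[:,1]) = 79.68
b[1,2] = -88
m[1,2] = 82.34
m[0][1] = 33.11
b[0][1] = -19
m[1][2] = 82.34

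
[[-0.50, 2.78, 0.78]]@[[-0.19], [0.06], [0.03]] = [[0.29]]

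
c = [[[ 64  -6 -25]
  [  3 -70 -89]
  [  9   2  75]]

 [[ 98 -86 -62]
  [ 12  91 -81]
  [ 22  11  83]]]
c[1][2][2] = 83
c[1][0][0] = 98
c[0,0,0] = 64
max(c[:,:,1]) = 91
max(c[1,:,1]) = 91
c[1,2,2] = 83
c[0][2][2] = 75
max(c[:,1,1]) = 91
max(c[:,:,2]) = 83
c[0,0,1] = -6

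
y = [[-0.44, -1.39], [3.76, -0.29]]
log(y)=[[0.78, -1.05], [2.85, 0.9]]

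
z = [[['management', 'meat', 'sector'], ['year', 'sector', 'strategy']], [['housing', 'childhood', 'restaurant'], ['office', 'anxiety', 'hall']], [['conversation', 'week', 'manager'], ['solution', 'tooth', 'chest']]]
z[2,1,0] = 'solution'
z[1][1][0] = 'office'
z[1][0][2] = 'restaurant'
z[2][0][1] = 'week'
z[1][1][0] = 'office'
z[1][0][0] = 'housing'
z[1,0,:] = ['housing', 'childhood', 'restaurant']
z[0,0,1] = 'meat'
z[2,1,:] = ['solution', 'tooth', 'chest']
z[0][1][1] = 'sector'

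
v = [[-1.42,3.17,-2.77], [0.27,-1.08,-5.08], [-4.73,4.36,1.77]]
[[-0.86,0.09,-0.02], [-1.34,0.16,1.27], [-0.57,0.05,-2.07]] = v@[[0.30,-0.03,0.29], [0.09,-0.01,-0.07], [0.26,-0.03,-0.22]]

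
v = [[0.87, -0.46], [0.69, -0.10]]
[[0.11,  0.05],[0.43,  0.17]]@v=[[0.13, -0.06], [0.49, -0.21]]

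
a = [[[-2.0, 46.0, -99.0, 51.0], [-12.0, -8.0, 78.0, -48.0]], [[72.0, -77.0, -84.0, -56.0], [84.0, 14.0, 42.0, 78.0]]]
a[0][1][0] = -12.0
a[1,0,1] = -77.0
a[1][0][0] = 72.0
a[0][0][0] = -2.0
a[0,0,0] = -2.0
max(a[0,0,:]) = 51.0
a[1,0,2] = -84.0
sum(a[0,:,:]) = 6.0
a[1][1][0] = 84.0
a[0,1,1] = -8.0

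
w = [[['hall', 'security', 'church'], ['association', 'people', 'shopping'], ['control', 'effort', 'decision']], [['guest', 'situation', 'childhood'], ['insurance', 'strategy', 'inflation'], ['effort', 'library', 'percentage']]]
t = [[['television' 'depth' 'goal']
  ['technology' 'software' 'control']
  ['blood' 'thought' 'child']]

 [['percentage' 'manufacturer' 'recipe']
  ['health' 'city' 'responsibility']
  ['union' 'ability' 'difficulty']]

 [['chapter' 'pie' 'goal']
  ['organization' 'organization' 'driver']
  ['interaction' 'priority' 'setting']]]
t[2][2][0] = 'interaction'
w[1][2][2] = 'percentage'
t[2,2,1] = 'priority'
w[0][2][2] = 'decision'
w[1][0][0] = 'guest'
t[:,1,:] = [['technology', 'software', 'control'], ['health', 'city', 'responsibility'], ['organization', 'organization', 'driver']]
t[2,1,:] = ['organization', 'organization', 'driver']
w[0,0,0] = 'hall'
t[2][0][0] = 'chapter'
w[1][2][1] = 'library'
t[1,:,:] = [['percentage', 'manufacturer', 'recipe'], ['health', 'city', 'responsibility'], ['union', 'ability', 'difficulty']]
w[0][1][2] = 'shopping'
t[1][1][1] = 'city'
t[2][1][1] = 'organization'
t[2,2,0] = 'interaction'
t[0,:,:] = [['television', 'depth', 'goal'], ['technology', 'software', 'control'], ['blood', 'thought', 'child']]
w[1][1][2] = 'inflation'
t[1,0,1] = 'manufacturer'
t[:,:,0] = [['television', 'technology', 'blood'], ['percentage', 'health', 'union'], ['chapter', 'organization', 'interaction']]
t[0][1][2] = 'control'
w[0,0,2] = 'church'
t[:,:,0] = [['television', 'technology', 'blood'], ['percentage', 'health', 'union'], ['chapter', 'organization', 'interaction']]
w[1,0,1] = 'situation'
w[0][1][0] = 'association'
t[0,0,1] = 'depth'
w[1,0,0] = 'guest'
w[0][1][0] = 'association'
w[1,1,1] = 'strategy'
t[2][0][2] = 'goal'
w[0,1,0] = 'association'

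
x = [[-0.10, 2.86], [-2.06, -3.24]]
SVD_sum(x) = [[0.94, 2.47], [-1.33, -3.52]] + [[-1.04,0.39],[-0.73,0.28]]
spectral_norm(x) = 4.59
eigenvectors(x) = [[0.76+0.00j,(0.76-0j)], [-0.42+0.49j,-0.42-0.49j]]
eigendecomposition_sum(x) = [[(-0.05+1.63j), 1.43+1.29j], [(-1.03-0.93j), (-1.62+0.22j)]] + [[(-0.05-1.63j), (1.43-1.29j)], [-1.03+0.93j, -1.62-0.22j]]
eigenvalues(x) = [(-1.67+1.85j), (-1.67-1.85j)]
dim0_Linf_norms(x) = [2.06, 3.24]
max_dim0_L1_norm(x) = 6.1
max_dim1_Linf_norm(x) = 3.24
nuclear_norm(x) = 5.95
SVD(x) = [[-0.57, 0.82], [0.82, 0.57]] @ diag([4.593452146012068, 1.353143518735956]) @ [[-0.35, -0.94], [-0.94, 0.35]]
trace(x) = -3.34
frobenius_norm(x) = 4.79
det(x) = 6.22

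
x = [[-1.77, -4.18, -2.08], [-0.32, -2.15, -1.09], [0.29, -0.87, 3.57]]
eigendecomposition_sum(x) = [[-0.06, 0.18, -0.89], [-0.04, 0.12, -0.62], [0.23, -0.71, 3.58]] + [[-0.57,1.74,0.16], [0.09,-0.29,-0.03], [0.06,-0.17,-0.02]] + [[-1.15, -6.09, -1.35], [-0.37, -1.98, -0.44], [0.0, 0.01, 0.0]]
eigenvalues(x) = [3.65, -0.87, -3.13]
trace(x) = -0.35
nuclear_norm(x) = 9.66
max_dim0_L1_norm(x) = 7.2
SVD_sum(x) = [[-1.53, -3.77, -2.77], [-0.73, -1.81, -1.33], [0.44, 1.1, 0.81]] + [[-0.04, -0.47, 0.66], [-0.02, -0.22, 0.30], [-0.16, -1.97, 2.76]] + [[-0.21, 0.06, 0.03], [0.43, -0.13, -0.07], [0.00, -0.0, -0.00]]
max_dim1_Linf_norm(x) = 4.18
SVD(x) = [[-0.87, 0.23, -0.43], [-0.42, 0.11, 0.90], [0.25, 0.97, 0.0]] @ diag([5.643672791774509, 3.511157504426329, 0.5013286332285243]) @ [[0.31, 0.77, 0.56], [-0.05, -0.58, 0.81], [0.95, -0.28, -0.14]]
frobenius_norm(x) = 6.67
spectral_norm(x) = 5.64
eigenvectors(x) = [[0.24,0.98,0.95], [0.17,-0.16,0.31], [-0.96,-0.10,-0.0]]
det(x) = 9.93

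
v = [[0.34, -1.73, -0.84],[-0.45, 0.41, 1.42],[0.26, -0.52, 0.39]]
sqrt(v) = [[0.56+0.44j,-1.13+0.56j,(-0.19-0.47j)], [(-0.33+0.22j),0.67+0.28j,(0.82-0.23j)], [0.13-0.00j,-0.26-0.00j,0.79+0.00j]]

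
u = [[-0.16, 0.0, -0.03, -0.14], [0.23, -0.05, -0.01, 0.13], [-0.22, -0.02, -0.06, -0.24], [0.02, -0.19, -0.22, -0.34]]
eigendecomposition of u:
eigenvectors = [[-0.38, -0.45, 0.1, -0.38], [0.43, 0.65, -0.42, -0.83], [-0.59, -0.61, 0.85, 0.07], [-0.57, 0.01, -0.3, 0.4]]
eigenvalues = [-0.41, -0.2, 0.01, -0.01]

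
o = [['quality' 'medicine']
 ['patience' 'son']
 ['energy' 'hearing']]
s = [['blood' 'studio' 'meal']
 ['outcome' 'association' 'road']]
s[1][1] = 'association'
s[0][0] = 'blood'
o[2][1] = 'hearing'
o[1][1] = 'son'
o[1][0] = 'patience'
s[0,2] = 'meal'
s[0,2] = 'meal'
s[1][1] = 'association'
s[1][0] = 'outcome'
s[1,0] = 'outcome'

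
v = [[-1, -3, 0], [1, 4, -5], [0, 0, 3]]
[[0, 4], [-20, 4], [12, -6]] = v @ [[0, 2], [0, -2], [4, -2]]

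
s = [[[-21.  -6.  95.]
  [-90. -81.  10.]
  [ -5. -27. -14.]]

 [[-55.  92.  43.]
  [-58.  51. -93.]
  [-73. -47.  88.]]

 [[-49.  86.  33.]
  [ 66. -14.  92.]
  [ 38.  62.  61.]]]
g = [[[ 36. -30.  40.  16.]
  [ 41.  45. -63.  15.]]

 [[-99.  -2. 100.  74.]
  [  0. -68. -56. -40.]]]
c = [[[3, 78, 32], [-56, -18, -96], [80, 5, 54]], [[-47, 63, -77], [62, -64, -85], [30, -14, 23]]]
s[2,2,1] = 62.0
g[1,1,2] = -56.0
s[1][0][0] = -55.0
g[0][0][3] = 16.0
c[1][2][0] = 30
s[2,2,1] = 62.0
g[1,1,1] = -68.0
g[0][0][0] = 36.0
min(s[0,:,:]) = -90.0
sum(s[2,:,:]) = 375.0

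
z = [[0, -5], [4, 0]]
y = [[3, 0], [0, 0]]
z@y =[[0, 0], [12, 0]]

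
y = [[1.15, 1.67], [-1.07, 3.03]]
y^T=[[1.15, -1.07],[1.67, 3.03]]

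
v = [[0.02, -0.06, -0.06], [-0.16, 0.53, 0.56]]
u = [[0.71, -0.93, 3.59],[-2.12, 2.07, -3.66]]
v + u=[[0.73,-0.99,3.53], [-2.28,2.6,-3.1]]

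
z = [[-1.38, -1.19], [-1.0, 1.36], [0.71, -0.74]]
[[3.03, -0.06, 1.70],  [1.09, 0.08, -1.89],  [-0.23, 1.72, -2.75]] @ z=[[-2.91, -4.95],[-2.93, 0.21],[-3.36, 4.65]]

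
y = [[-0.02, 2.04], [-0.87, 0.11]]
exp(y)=[[0.2,1.56],[-0.66,0.30]]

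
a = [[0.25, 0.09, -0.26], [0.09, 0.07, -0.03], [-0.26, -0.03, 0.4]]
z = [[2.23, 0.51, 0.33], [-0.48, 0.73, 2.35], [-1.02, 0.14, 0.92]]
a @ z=[[0.78, 0.16, 0.05], [0.20, 0.09, 0.17], [-0.97, -0.10, 0.21]]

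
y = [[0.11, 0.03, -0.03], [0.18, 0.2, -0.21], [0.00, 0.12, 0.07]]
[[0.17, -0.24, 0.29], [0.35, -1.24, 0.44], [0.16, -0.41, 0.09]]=y @ [[1.40,-0.71,2.70], [1.01,-4.21,0.41], [0.5,1.30,0.63]]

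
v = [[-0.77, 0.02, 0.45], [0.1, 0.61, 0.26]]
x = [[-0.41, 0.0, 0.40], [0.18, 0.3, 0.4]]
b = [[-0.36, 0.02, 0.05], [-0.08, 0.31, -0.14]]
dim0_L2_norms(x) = [0.45, 0.3, 0.57]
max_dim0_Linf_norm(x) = 0.41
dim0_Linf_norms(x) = [0.41, 0.3, 0.4]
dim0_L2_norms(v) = [0.78, 0.61, 0.52]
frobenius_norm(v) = 1.12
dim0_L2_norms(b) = [0.37, 0.31, 0.15]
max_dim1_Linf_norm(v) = 0.77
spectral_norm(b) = 0.39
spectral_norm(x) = 0.63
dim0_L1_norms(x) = [0.59, 0.3, 0.8]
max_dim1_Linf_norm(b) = 0.36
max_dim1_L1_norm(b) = 0.53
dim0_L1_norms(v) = [0.87, 0.63, 0.71]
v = b + x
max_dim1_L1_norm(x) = 0.88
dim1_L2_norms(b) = [0.36, 0.35]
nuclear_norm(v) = 1.56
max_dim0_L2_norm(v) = 0.78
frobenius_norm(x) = 0.78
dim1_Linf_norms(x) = [0.41, 0.4]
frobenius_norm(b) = 0.50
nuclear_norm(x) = 1.09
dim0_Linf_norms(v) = [0.77, 0.61, 0.45]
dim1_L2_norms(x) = [0.57, 0.53]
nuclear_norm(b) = 0.71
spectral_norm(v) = 0.90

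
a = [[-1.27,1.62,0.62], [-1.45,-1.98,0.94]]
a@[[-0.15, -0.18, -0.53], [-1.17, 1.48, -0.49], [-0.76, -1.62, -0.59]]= [[-2.18, 1.62, -0.49], [1.82, -4.19, 1.18]]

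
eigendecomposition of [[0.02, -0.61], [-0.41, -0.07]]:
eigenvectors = [[0.8,0.74],[-0.6,0.67]]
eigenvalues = [0.48, -0.53]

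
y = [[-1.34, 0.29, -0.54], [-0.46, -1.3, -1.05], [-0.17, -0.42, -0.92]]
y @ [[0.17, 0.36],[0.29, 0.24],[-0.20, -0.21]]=[[-0.04, -0.30], [-0.25, -0.26], [0.03, 0.03]]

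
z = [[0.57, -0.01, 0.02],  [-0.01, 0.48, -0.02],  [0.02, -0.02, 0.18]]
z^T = [[0.57,-0.01,0.02], [-0.01,0.48,-0.02], [0.02,-0.02,0.18]]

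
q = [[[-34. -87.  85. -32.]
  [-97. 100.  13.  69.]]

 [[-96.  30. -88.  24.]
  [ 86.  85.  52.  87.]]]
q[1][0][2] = -88.0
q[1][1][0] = 86.0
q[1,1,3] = 87.0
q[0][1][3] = 69.0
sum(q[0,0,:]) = -68.0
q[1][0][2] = -88.0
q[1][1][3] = 87.0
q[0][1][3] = 69.0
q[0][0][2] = 85.0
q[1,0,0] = -96.0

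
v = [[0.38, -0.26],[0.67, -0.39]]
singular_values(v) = [0.9, 0.03]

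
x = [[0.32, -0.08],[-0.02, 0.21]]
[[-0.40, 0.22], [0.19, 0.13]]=x @ [[-1.06, 0.87],[0.80, 0.68]]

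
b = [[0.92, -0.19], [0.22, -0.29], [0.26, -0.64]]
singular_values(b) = [1.1, 0.54]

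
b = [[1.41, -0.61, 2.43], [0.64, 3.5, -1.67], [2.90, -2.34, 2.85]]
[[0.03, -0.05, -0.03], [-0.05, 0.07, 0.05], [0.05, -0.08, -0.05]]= b @[[0.0, -0.00, -0.00], [-0.01, 0.01, 0.01], [0.01, -0.02, -0.01]]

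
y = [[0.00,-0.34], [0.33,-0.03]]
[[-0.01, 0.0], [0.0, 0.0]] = y@ [[0.01,-0.00],[0.04,-0.01]]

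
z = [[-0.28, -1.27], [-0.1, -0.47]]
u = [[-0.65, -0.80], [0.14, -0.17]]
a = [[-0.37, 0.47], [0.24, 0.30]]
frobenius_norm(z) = 1.39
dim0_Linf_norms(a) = [0.37, 0.47]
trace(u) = -0.82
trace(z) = -0.75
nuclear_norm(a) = 0.98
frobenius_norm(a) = 0.71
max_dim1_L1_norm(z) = 1.55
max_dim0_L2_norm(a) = 0.56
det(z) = 0.00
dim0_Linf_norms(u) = [0.65, 0.8]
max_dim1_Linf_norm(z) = 1.27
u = a + z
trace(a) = -0.07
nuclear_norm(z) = 1.39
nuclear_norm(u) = 1.25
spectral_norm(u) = 1.03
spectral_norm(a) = 0.61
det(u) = 0.22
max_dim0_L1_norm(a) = 0.77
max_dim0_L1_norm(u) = 0.97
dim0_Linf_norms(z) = [0.28, 1.27]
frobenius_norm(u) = 1.05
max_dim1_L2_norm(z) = 1.3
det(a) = -0.22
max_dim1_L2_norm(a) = 0.6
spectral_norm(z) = 1.39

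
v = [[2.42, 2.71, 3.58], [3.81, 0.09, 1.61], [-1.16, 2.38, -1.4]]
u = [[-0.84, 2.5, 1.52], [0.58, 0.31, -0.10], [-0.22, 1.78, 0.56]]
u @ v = [[5.73, 1.57, -1.11], [2.70, 1.36, 2.72], [5.60, 0.9, 1.29]]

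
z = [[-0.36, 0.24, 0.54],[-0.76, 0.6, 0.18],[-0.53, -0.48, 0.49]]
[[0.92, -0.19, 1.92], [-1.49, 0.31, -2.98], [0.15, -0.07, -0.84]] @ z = [[-1.20, -0.81, 1.40], [1.88, 1.26, -2.21], [0.44, 0.4, -0.34]]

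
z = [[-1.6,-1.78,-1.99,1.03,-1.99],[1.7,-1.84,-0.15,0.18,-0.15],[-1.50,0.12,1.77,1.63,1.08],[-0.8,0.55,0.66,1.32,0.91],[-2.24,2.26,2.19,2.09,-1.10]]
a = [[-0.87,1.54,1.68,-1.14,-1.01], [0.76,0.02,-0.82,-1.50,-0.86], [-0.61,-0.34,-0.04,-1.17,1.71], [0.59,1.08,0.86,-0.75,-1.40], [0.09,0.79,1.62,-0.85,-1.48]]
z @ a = [[1.68,-2.28,-3.49,7.74,1.25], [-2.69,2.71,4.28,0.99,-0.42], [1.38,-0.3,0.46,-2.68,0.56], [1.57,0.70,0.79,-2.45,-1.73], [3.46,-2.76,-5.69,-4.03,2.77]]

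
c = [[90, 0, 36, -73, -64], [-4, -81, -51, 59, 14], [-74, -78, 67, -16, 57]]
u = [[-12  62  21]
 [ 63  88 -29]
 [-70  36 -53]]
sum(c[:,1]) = -159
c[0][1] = 0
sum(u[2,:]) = -87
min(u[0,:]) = -12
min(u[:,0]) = -70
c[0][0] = 90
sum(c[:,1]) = -159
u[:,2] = [21, -29, -53]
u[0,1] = 62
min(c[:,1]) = -81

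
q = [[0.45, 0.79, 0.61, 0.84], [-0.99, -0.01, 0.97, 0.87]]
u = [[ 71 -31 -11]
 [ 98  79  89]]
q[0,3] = 0.842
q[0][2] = 0.607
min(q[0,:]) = 0.447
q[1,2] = 0.974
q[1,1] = -0.01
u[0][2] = -11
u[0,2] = -11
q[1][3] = 0.871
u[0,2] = -11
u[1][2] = 89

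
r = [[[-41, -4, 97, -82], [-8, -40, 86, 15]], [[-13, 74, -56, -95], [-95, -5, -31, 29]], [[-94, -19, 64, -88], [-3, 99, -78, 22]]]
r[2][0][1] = -19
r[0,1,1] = -40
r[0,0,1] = -4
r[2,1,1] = 99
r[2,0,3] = -88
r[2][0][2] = 64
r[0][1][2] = 86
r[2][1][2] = -78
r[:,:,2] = [[97, 86], [-56, -31], [64, -78]]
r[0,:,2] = [97, 86]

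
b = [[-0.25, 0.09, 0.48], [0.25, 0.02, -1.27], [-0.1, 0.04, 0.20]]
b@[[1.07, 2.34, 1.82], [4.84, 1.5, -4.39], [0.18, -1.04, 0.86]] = [[0.25, -0.95, -0.44], [0.14, 1.94, -0.72], [0.12, -0.38, -0.19]]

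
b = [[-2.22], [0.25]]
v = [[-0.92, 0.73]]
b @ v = [[2.04, -1.62], [-0.23, 0.18]]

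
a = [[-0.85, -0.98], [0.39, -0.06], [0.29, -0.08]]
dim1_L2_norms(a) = [1.3, 0.39, 0.3]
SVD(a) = [[-0.98, -0.21], [0.18, -0.76], [0.11, -0.62]] @ diag([1.3232428948095227, 0.422052415389503]) @ [[0.7, 0.71], [-0.71, 0.70]]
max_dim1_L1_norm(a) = 1.83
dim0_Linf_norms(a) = [0.85, 0.98]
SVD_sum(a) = [[-0.91,  -0.92], [0.16,  0.16], [0.10,  0.1]] + [[0.06, -0.06], [0.23, -0.22], [0.19, -0.18]]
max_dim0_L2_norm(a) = 0.99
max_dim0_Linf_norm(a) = 0.98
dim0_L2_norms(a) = [0.98, 0.99]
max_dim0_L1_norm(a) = 1.53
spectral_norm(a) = 1.32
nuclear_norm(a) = 1.75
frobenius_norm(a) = 1.39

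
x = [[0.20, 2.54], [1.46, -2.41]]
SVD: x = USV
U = [[-0.66, 0.75], [0.75, 0.66]]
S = [3.62, 1.16]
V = [[0.27, -0.96], [0.96, 0.27]]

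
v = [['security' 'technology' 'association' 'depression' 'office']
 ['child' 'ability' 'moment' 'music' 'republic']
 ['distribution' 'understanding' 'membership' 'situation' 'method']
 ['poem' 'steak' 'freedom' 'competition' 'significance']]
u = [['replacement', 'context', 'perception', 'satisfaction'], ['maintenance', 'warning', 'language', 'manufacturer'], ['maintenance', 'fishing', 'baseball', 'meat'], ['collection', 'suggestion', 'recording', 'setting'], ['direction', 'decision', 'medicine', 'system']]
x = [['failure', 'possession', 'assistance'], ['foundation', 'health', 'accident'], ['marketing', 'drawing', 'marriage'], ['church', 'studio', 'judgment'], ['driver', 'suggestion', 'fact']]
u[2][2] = 'baseball'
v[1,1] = 'ability'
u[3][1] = 'suggestion'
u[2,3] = 'meat'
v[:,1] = ['technology', 'ability', 'understanding', 'steak']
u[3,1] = 'suggestion'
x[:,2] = ['assistance', 'accident', 'marriage', 'judgment', 'fact']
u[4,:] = ['direction', 'decision', 'medicine', 'system']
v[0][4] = 'office'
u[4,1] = 'decision'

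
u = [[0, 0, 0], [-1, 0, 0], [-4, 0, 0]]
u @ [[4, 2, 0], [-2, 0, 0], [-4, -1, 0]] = [[0, 0, 0], [-4, -2, 0], [-16, -8, 0]]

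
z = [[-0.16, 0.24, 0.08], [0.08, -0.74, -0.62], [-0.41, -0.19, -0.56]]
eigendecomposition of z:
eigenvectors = [[-0.56, -0.43, -0.34], [-0.57, 0.87, 0.93], [0.6, -0.25, 0.13]]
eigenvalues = [-0.0, -0.6, -0.86]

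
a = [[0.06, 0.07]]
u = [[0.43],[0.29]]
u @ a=[[0.03, 0.03], [0.02, 0.02]]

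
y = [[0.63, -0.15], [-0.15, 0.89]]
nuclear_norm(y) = 1.52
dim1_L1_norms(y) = [0.78, 1.04]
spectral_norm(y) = 0.96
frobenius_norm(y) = 1.11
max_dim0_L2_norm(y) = 0.9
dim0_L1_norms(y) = [0.78, 1.04]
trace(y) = 1.52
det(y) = 0.54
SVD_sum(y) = [[0.17, -0.36], [-0.36, 0.79]] + [[0.46, 0.21], [0.21, 0.1]]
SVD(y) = [[-0.42, 0.91], [0.91, 0.42]] @ diag([0.958494332412792, 0.561505667587208]) @ [[-0.42,0.91], [0.91,0.42]]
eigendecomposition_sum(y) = [[0.46, 0.21],[0.21, 0.1]] + [[0.17, -0.36], [-0.36, 0.79]]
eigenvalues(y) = [0.56, 0.96]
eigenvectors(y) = [[-0.91, 0.42], [-0.42, -0.91]]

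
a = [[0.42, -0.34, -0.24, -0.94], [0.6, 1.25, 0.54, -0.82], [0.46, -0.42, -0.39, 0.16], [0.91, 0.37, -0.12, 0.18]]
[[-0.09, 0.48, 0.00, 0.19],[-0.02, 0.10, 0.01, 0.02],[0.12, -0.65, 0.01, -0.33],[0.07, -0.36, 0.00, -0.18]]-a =[[-0.51,0.82,0.24,1.13], [-0.62,-1.15,-0.53,0.84], [-0.34,-0.23,0.4,-0.49], [-0.84,-0.73,0.12,-0.36]]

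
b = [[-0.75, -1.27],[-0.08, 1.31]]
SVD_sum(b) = [[-0.39, -1.37], [0.34, 1.19]] + [[-0.36, 0.1], [-0.42, 0.12]]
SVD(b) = [[-0.75, 0.66], [0.66, 0.75]] @ diag([1.8890629935785759, 0.57388239761466]) @ [[0.27, 0.96], [-0.96, 0.27]]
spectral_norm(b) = 1.89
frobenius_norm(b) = 1.97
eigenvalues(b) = [-0.8, 1.36]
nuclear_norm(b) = 2.46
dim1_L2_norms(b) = [1.47, 1.31]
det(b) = -1.08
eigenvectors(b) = [[-1.0,0.52], [-0.04,-0.86]]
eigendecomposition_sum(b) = [[-0.78, -0.47], [-0.03, -0.02]] + [[0.03, -0.8], [-0.05, 1.33]]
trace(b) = 0.56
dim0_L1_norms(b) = [0.83, 2.58]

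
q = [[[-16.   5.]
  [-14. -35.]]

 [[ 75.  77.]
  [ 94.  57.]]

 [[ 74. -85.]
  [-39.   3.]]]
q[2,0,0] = 74.0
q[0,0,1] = 5.0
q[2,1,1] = 3.0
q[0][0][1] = 5.0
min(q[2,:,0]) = -39.0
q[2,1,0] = -39.0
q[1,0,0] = 75.0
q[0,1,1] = -35.0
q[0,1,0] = -14.0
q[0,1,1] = -35.0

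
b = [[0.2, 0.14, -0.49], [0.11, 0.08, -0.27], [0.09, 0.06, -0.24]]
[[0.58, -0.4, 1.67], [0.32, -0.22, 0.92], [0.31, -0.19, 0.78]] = b @ [[-2.55, -1.47, 2.29], [-0.94, -0.05, 1.56], [-2.50, 0.21, -2.02]]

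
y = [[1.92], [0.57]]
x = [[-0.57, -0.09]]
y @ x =[[-1.09, -0.17], [-0.32, -0.05]]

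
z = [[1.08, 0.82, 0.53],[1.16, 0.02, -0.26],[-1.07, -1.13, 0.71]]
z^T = [[1.08, 1.16, -1.07],[0.82, 0.02, -1.13],[0.53, -0.26, 0.71]]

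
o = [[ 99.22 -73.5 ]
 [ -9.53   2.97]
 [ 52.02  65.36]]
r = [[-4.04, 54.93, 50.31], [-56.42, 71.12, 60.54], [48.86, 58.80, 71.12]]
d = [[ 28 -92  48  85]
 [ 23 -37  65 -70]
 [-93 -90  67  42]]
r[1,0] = -56.42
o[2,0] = 52.02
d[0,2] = 48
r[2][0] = 48.86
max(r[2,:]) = 71.12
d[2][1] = -90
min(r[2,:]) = 48.86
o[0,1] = -73.5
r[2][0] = 48.86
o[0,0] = 99.22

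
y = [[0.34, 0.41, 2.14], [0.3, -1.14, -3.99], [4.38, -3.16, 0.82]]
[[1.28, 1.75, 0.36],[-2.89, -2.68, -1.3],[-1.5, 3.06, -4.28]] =y@[[-0.64, 0.71, -0.29], [-0.22, 0.19, 0.96], [0.74, 0.67, 0.03]]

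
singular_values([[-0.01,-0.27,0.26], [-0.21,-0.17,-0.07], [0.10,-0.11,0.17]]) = [0.43, 0.29, 0.02]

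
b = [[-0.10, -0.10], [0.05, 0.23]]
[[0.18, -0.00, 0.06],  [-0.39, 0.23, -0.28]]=b @ [[-0.08, -1.23, 0.81], [-1.67, 1.25, -1.40]]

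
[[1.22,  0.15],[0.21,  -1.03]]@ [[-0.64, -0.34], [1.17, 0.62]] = [[-0.61, -0.32], [-1.34, -0.71]]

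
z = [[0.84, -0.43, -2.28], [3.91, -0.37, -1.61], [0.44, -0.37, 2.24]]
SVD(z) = [[-0.45, 0.47, 0.76], [-0.87, -0.43, -0.25], [0.21, -0.77, 0.60]] @ diag([4.70148137235199, 2.671482898631117, 0.46190045220666975]) @ [[-0.78, 0.09, 0.62],[-0.61, 0.09, -0.79],[-0.13, -0.99, -0.02]]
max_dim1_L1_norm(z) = 5.89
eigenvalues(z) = [(0.1+1.52j), (0.1-1.52j), (2.5+0j)]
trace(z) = 2.71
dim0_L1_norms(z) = [5.19, 1.17, 6.13]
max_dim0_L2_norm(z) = 4.02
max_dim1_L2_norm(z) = 4.24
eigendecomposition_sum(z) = [[0.39+0.72j, (-0.33-0.05j), -0.23+0.57j], [(1.9-0.16j), (-0.41+0.65j), 0.99+1.03j], [(0.25+0j), (-0.06+0.08j), 0.12+0.14j]] + [[0.39-0.72j,(-0.33+0.05j),(-0.23-0.57j)], [(1.9+0.16j),-0.41-0.65j,(0.99-1.03j)], [0.25-0.00j,(-0.06-0.08j),(0.12-0.14j)]] + [[(0.05-0j), 0.23+0.00j, (-1.82-0j)], [(0.1-0j), 0.45+0.00j, -3.60-0.00j], [-0.06+0.00j, -0.25-0.00j, 2.01+0.00j]]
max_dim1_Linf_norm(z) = 3.91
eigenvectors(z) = [[(0.16+0.36j),0.16-0.36j,(-0.4+0j)], [(0.91+0j),(0.91-0j),-0.80+0.00j], [0.12+0.01j,0.12-0.01j,(0.45+0j)]]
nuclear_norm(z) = 7.83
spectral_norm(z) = 4.70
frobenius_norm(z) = 5.43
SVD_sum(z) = [[1.64, -0.19, -1.29],[3.2, -0.38, -2.52],[-0.78, 0.09, 0.62]] + [[-0.76, 0.11, -0.98], [0.7, -0.10, 0.90], [1.26, -0.19, 1.63]] + [[-0.05, -0.35, -0.01], [0.01, 0.11, 0.0], [-0.04, -0.27, -0.00]]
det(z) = 5.80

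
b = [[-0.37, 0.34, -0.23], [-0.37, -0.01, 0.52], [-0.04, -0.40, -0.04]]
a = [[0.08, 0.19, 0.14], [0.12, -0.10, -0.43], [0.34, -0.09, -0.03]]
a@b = [[-0.11, -0.03, 0.07], [0.01, 0.21, -0.06], [-0.09, 0.13, -0.12]]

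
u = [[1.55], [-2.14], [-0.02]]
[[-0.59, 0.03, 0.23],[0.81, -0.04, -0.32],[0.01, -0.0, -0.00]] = u @ [[-0.38, 0.02, 0.15]]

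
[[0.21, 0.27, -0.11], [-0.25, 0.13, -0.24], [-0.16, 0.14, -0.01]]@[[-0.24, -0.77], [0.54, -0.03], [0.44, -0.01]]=[[0.05, -0.17],[0.02, 0.19],[0.11, 0.12]]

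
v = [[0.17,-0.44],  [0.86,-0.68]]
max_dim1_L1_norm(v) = 1.54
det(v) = 0.26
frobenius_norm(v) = 1.19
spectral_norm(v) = 1.17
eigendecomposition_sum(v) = [[(0.08+0.34j), (-0.22-0.13j)], [(0.43+0.25j), (-0.34+0.1j)]] + [[0.09-0.34j, -0.22+0.13j], [0.43-0.25j, -0.34-0.10j]]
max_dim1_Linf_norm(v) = 0.86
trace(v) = -0.51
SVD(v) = [[-0.36, -0.93], [-0.93, 0.36]] @ diag([1.1722815897766306, 0.22417821988492928]) @ [[-0.74, 0.68], [0.68, 0.74]]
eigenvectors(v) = [[(0.4+0.42j), 0.40-0.42j],[(0.81+0j), 0.81-0.00j]]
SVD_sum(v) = [[0.31, -0.29], [0.81, -0.74]] + [[-0.14,-0.15], [0.05,0.06]]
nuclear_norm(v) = 1.40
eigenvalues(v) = [(-0.26+0.44j), (-0.26-0.44j)]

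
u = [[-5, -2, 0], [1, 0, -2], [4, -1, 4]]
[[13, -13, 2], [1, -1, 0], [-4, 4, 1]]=u@[[-1, 1, 0], [-4, 4, -1], [-1, 1, 0]]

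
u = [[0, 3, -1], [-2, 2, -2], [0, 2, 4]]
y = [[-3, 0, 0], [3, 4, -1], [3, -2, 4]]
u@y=[[6, 14, -7], [6, 12, -10], [18, 0, 14]]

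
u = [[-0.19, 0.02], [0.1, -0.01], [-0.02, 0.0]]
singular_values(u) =[0.22, 0.0]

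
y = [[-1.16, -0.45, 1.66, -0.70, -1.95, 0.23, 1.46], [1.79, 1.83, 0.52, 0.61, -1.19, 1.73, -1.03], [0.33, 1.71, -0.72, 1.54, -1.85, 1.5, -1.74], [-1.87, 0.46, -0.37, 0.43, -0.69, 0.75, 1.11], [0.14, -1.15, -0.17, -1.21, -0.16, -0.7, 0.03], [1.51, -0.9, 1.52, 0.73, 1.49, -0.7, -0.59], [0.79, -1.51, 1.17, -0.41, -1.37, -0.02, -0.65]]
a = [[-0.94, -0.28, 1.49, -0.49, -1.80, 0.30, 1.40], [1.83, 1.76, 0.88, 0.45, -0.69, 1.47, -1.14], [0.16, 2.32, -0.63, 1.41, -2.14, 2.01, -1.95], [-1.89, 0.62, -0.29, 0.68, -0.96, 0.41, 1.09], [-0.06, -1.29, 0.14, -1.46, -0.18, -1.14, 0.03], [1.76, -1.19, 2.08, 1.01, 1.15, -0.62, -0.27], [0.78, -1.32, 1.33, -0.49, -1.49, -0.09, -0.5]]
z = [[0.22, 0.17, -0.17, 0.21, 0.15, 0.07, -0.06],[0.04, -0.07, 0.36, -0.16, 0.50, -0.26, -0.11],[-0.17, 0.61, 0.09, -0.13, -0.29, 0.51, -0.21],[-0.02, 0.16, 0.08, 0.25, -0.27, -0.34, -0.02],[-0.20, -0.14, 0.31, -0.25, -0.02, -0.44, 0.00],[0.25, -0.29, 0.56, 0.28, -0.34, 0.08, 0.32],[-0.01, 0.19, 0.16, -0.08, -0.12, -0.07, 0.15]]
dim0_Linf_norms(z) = [0.25, 0.61, 0.56, 0.28, 0.5, 0.51, 0.32]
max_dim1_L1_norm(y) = 9.39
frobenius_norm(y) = 7.97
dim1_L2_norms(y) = [3.28, 3.56, 3.82, 2.51, 1.83, 3.0, 2.6]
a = y + z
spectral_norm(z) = 1.08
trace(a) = -0.43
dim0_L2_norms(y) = [3.33, 3.33, 2.72, 2.36, 3.64, 2.62, 2.87]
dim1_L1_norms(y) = [7.61, 8.7, 9.39, 5.68, 3.56, 7.44, 5.92]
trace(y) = -1.13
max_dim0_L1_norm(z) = 1.77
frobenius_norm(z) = 1.75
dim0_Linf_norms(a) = [1.89, 2.32, 2.08, 1.46, 2.14, 2.01, 1.95]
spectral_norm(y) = 5.18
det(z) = 0.00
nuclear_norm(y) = 16.83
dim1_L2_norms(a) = [2.95, 3.37, 4.5, 2.6, 2.27, 3.41, 2.61]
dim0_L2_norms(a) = [3.4, 3.71, 3.1, 2.51, 3.58, 2.86, 2.93]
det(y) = -0.49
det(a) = -5.50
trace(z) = 0.70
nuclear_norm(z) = 3.95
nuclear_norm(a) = 17.62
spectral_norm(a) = 5.63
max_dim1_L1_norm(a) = 10.62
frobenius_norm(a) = 8.41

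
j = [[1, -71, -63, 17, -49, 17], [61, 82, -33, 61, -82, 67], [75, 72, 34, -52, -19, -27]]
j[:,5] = [17, 67, -27]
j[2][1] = 72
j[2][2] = 34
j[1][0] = 61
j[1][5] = 67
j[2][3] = -52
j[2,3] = -52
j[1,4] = -82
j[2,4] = -19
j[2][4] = -19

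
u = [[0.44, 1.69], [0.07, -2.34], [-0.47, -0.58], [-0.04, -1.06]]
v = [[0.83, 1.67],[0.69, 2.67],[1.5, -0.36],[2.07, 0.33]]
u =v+[[-0.39, 0.02],[-0.62, -5.01],[-1.97, -0.22],[-2.11, -1.39]]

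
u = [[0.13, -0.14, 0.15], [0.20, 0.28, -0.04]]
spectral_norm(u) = 0.35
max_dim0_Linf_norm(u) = 0.28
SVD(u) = [[-0.28, 0.96], [0.96, 0.28]] @ diag([0.3543164073776327, 0.2312139344049305]) @ [[0.44, 0.87, -0.23], [0.78, -0.25, 0.58]]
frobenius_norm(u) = 0.42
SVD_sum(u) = [[-0.04, -0.09, 0.02],[0.15, 0.30, -0.08]] + [[0.17, -0.05, 0.13], [0.05, -0.02, 0.04]]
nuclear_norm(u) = 0.59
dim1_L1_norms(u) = [0.42, 0.52]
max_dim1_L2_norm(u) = 0.35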